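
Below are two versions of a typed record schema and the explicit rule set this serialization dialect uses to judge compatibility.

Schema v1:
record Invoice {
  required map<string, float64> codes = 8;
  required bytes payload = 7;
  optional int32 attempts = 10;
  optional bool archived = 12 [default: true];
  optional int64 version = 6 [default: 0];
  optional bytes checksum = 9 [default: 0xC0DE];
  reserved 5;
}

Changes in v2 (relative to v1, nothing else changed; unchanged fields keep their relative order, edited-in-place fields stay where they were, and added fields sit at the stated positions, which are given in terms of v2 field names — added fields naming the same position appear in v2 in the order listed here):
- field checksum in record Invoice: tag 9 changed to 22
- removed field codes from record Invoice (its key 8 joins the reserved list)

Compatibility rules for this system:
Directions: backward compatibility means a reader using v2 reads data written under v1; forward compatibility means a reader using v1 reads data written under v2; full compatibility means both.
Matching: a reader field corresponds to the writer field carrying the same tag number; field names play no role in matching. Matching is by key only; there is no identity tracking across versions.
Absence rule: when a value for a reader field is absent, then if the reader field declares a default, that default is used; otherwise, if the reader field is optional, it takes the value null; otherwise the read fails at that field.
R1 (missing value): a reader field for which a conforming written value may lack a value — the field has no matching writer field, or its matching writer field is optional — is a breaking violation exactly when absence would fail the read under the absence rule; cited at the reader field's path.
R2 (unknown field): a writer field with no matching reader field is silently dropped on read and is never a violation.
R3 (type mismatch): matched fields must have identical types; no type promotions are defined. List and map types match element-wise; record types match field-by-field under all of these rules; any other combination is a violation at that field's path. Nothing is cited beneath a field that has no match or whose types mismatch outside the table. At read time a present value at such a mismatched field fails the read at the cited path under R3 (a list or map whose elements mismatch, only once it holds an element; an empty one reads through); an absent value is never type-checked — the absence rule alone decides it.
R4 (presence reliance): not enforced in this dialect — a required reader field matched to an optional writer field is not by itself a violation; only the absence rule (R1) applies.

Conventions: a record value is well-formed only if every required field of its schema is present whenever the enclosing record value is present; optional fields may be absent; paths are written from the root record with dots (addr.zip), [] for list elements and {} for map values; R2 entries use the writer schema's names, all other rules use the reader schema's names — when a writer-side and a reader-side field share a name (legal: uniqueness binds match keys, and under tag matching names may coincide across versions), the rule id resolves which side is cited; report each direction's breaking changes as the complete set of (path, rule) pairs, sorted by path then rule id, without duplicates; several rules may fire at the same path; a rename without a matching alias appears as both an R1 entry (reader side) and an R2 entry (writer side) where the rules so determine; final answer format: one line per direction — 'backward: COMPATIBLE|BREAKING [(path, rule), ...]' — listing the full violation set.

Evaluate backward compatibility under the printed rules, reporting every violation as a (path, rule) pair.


the writer's type comes first in each Invoice pair
backward pass over Invoice, reader schema v2, writer schema v1:
  writer required, bytes -> bytes: reader payload maps from writer payload
  writer optional, int32 -> int32: reader attempts maps from writer attempts
  writer optional, bool -> bool: reader archived maps from writer archived
  writer optional, int64 -> int64: reader version maps from writer version
  checksum has no writer counterpart
  leftover writer field: codes
  leftover writer field: checksum
  nothing fires on Invoice: backward is COMPATIBLE
remaining Invoice differences; none change what is asked:
  field checksum in record Invoice: tag 9 changed to 22 -> inert for the asked Invoice verdict: nothing fires
  removed field codes from record Invoice (its key 8 joins the reserved list) -> affects forward compatibility only, which is not asked

backward: COMPATIBLE []


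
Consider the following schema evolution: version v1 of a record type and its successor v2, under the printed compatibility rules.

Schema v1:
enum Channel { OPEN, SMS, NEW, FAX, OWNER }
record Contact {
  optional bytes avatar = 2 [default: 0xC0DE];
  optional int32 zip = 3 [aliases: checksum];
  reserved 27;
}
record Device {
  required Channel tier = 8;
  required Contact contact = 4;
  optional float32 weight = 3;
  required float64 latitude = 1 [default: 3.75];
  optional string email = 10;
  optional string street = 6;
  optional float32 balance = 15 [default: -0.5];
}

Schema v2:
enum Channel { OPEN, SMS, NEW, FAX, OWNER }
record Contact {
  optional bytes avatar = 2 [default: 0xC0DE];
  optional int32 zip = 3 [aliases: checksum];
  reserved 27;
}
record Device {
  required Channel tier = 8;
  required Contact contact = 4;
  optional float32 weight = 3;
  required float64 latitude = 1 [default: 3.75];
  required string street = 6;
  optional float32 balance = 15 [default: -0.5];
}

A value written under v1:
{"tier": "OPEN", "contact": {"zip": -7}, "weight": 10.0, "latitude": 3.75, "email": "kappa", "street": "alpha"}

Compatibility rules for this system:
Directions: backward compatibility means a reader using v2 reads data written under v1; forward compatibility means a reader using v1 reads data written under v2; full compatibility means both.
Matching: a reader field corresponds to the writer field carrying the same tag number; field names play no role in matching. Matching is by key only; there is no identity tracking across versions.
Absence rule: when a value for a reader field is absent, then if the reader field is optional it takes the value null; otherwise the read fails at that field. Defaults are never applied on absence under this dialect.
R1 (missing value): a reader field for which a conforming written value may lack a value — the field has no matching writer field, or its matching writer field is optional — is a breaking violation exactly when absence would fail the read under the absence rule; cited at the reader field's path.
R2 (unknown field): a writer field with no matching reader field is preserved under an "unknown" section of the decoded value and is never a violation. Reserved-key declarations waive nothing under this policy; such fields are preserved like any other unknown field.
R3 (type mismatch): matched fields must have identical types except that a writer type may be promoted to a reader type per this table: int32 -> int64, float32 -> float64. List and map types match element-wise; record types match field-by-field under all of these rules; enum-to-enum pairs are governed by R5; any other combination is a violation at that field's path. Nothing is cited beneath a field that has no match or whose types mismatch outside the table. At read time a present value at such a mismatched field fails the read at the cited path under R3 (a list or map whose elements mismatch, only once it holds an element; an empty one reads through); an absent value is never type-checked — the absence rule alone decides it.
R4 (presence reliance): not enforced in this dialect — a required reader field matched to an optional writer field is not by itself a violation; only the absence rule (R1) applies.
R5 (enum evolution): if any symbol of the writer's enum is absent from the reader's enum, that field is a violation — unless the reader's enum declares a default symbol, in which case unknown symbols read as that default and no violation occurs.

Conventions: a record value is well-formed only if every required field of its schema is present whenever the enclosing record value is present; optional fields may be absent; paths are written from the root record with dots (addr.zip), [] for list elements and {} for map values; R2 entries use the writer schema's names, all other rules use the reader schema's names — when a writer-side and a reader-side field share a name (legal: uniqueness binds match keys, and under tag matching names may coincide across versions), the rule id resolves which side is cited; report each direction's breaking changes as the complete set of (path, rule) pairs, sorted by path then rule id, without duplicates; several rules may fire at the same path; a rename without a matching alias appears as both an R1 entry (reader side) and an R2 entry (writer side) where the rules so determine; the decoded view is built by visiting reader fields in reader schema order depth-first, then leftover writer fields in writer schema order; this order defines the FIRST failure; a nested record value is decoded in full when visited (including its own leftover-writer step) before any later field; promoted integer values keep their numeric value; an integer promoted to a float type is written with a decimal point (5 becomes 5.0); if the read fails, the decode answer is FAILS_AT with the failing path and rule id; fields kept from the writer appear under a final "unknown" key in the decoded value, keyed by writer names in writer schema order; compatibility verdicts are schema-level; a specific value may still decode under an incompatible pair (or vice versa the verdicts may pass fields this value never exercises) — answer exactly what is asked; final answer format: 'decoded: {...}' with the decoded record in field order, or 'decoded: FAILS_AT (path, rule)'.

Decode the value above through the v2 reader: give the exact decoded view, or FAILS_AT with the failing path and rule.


decoded: {"tier": "OPEN", "contact": {"avatar": null, "zip": -7}, "weight": 10.0, "latitude": 3.75, "street": "alpha", "balance": null, "unknown": {"email": "kappa"}}

arrows below run writer -> reader for Device
decoding the Device value with the v2 reader:
  tier := "OPEN"
  contact.avatar := null (not supplied -> null)
  contact.zip := -7
  weight := 10.0
  latitude := 3.75
  street := "alpha"
  balance := null (not supplied -> null)
  writer email: kept under "unknown"
  => decoded: {"tier": "OPEN", "contact": {"avatar": null, "zip": -7}, "weight": 10.0, "latitude": 3.75, "street": "alpha", "balance": null, "unknown": {"email": "kappa"}}
ruling out the remaining Device differences:
  field street in record Device: optional changed to required -> affects the rule determinations only; this particular Device value decodes identically


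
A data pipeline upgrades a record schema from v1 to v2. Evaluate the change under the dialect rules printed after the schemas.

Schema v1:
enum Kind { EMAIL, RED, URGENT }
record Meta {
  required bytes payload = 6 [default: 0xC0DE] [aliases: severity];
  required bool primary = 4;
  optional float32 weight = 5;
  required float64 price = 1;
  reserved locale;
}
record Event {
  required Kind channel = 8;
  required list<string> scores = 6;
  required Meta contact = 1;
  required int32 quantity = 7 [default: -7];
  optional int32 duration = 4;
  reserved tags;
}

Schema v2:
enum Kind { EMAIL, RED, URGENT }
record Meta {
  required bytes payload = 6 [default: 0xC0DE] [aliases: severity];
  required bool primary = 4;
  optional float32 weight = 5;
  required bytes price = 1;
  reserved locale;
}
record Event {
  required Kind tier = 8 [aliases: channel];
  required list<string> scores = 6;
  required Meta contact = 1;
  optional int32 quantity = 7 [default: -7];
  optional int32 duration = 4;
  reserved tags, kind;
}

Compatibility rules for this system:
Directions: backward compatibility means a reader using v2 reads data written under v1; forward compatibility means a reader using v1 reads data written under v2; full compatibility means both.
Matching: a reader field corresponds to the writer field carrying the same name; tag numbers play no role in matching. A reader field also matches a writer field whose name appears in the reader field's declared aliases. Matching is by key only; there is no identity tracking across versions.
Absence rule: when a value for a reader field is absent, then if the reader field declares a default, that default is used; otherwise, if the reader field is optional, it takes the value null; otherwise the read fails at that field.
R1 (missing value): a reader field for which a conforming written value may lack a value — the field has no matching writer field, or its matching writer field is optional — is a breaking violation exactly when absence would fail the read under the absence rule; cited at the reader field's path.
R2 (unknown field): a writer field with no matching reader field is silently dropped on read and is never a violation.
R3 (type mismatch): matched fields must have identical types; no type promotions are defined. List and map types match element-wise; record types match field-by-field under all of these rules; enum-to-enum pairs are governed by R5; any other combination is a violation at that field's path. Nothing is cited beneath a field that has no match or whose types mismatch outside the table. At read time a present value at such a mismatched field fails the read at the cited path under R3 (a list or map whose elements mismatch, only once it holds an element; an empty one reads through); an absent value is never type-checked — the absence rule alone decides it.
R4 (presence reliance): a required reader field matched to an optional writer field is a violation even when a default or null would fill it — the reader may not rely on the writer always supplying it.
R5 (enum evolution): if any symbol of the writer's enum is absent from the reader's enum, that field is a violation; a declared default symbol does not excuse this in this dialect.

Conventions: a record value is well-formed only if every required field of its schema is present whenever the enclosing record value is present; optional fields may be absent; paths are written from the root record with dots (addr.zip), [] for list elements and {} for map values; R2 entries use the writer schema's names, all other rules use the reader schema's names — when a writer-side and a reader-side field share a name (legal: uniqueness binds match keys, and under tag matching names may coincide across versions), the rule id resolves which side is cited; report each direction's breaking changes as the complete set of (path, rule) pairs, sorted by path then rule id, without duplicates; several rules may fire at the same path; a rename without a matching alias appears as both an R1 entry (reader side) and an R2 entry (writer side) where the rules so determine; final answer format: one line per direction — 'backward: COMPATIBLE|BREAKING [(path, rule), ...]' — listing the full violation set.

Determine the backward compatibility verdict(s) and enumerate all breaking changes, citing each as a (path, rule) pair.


backward: BREAKING [(contact.price, R3)]

arrows below run writer -> reader for Event
backward pass over Event, reader schema v2, writer schema v1:
  Kind -> Kind, writer required: tier aligns to channel
  list<string> -> list<string>, writer required: scores aligns to scores
  Meta -> Meta, writer required: contact aligns to contact
  int32 -> int32, writer required: quantity aligns to quantity
  int32 -> int32, writer optional: duration aligns to duration
  bytes -> bytes, writer required: contact.payload aligns to contact.payload
  bool -> bool, writer required: contact.primary aligns to contact.primary
  float32 -> float32, writer optional: contact.weight aligns to contact.weight
  float64 -> bytes, writer required: contact.price aligns to contact.price
  R3 fires at contact.price
  => backward verdict for Event: BREAKING, 1 violation(s)
remaining Event differences; none change what is asked:
  field quantity in record Event: required changed to optional -> fires only in the forward direction of Event, which is not asked here
  renamed field channel to tier in record Event (alias channel declared on the renamed field) -> fires only in the forward direction of Event, which is not asked here


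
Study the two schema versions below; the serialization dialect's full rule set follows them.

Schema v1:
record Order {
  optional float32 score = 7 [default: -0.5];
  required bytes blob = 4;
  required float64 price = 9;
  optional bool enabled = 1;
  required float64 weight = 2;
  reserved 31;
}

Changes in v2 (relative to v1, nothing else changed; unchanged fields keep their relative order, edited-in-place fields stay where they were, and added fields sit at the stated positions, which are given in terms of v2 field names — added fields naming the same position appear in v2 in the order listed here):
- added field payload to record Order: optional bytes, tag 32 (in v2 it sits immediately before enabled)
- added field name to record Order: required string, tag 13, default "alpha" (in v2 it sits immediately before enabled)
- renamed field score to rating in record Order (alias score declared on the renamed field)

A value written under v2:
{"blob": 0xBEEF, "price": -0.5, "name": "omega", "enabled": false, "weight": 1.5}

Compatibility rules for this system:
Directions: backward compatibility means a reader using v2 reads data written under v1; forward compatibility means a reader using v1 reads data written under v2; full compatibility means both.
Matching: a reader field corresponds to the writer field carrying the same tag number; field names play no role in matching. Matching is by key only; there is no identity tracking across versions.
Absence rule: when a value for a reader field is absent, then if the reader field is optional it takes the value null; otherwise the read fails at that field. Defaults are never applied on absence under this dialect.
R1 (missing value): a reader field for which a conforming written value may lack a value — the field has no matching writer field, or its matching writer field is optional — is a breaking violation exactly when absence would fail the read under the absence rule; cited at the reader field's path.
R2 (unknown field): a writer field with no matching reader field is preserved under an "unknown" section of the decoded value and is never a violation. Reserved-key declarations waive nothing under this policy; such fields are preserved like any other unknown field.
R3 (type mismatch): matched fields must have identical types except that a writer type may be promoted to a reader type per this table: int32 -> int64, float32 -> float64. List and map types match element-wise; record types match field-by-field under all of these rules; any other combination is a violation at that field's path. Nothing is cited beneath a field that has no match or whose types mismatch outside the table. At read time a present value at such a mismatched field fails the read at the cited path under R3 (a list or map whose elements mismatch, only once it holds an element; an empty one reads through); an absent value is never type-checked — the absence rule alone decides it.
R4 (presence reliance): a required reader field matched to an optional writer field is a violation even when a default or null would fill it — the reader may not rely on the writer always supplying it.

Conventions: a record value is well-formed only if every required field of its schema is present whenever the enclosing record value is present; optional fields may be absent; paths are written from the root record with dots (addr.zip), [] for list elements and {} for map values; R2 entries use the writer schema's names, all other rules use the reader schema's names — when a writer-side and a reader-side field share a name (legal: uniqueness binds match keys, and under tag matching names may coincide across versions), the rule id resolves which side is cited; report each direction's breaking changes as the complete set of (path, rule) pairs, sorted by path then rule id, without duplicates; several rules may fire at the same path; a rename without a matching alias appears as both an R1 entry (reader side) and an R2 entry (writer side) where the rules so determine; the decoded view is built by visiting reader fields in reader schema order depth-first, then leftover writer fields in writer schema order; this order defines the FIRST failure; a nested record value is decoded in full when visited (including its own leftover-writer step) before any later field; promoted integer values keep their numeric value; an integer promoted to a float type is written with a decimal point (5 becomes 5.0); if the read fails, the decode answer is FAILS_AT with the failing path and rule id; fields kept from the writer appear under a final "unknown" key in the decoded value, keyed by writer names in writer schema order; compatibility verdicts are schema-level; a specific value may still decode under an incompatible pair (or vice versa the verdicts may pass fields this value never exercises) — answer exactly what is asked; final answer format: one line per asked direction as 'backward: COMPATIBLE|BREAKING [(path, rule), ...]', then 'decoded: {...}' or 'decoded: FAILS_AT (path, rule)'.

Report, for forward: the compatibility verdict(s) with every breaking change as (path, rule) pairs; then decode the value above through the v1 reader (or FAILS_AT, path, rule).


forward: COMPATIBLE []; decoded: {"score": null, "blob": 0xBEEF, "price": -0.5, "enabled": false, "weight": 1.5, "unknown": {"name": "omega"}}

arrows below run writer -> reader for Order
checking forward for Order: reader v1 against writer v2:
  score: paired with writer rating (float32 -> float32; writer optional)
  blob: paired with writer blob (bytes -> bytes; writer required)
  price: paired with writer price (float64 -> float64; writer required)
  enabled: paired with writer enabled (bool -> bool; writer optional)
  weight: paired with writer weight (float64 -> float64; writer required)
  payload (writer side), unknown to reader
  name (writer side), unknown to reader
  => forward verdict for Order: COMPATIBLE, no violations
decode walk for Order under reader schema v1:
  score := null (not supplied -> null)
  blob := 0xBEEF
  price := -0.5
  enabled := false
  weight := 1.5
  writer name: kept under "unknown"
  => decoded: {"score": null, "blob": 0xBEEF, "price": -0.5, "enabled": false, "weight": 1.5, "unknown": {"name": "omega"}}
the other Order changes do not affect what is asked:
  added field payload to record Order: optional bytes, tag 32 (in v2 it sits immediately before enabled) -> no rule fires on it in Order's dialect; the asked verdict holds
  renamed field score to rating in record Order (alias score declared on the renamed field) -> no rule fires on it in Order's dialect; the asked verdict holds


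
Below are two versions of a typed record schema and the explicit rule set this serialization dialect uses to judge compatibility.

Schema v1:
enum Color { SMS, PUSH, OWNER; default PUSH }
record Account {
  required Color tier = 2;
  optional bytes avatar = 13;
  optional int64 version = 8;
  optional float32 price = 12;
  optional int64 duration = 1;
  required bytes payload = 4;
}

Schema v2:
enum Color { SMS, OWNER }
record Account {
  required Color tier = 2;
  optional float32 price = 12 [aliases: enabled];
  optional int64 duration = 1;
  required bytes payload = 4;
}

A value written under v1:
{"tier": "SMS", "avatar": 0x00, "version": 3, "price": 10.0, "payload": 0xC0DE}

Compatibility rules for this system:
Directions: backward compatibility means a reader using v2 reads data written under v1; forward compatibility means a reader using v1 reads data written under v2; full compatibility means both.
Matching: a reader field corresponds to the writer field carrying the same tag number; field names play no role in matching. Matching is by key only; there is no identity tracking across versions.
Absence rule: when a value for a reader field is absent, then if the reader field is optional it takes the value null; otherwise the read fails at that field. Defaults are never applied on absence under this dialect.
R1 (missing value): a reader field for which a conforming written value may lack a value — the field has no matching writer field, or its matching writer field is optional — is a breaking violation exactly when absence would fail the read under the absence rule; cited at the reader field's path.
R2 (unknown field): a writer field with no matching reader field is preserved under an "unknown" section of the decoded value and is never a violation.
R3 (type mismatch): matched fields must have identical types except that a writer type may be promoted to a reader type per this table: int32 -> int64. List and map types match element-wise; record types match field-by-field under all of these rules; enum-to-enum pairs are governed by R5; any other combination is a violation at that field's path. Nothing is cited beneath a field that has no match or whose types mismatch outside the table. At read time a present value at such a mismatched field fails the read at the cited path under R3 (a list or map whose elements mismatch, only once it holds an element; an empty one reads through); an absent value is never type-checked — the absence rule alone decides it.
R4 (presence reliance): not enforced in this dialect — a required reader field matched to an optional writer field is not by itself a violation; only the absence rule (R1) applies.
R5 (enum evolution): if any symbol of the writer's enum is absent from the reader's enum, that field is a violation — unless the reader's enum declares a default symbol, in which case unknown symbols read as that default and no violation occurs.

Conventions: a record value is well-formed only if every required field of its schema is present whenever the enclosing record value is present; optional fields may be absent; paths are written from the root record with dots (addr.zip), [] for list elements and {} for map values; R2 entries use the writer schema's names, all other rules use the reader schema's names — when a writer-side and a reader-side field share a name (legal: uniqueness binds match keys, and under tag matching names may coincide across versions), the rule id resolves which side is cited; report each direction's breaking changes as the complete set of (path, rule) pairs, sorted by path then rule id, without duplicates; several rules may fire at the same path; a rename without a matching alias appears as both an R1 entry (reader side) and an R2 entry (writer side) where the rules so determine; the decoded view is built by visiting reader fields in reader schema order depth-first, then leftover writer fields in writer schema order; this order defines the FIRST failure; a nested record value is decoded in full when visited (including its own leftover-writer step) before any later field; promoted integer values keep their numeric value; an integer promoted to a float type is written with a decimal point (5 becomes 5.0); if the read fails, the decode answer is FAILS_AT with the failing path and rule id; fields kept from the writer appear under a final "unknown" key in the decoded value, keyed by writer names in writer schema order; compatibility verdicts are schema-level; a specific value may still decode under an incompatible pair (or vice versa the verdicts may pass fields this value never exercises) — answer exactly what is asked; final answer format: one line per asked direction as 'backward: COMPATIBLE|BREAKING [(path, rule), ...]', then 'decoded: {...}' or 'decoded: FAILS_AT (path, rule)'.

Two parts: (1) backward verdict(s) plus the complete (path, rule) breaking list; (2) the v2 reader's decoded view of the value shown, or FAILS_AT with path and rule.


arrows below run writer -> reader for Account
backward for Account (reader v2, writer v1):
  tier: paired with writer tier (Color -> Color; writer required)
  price: paired with writer price (float32 -> float32; writer optional)
  duration: paired with writer duration (int64 -> int64; writer optional)
  payload: paired with writer payload (bytes -> bytes; writer required)
  writer avatar: unknown to reader
  writer version: unknown to reader
  R5 fires at tier
  => backward: BREAKING (1)
migrating the Account value to v2:
  tier := "SMS"
  price := 10.0
  duration := null (absent, optional -> null)
  payload := 0xC0DE
  writer avatar: kept under "unknown"
  writer version: kept under "unknown"
  => decoded: {"tier": "SMS", "price": 10.0, "duration": null, "payload": 0xC0DE, "unknown": {"avatar": 0x00, "version": 3}}

backward: BREAKING [(tier, R5)]; decoded: {"tier": "SMS", "price": 10.0, "duration": null, "payload": 0xC0DE, "unknown": {"avatar": 0x00, "version": 3}}


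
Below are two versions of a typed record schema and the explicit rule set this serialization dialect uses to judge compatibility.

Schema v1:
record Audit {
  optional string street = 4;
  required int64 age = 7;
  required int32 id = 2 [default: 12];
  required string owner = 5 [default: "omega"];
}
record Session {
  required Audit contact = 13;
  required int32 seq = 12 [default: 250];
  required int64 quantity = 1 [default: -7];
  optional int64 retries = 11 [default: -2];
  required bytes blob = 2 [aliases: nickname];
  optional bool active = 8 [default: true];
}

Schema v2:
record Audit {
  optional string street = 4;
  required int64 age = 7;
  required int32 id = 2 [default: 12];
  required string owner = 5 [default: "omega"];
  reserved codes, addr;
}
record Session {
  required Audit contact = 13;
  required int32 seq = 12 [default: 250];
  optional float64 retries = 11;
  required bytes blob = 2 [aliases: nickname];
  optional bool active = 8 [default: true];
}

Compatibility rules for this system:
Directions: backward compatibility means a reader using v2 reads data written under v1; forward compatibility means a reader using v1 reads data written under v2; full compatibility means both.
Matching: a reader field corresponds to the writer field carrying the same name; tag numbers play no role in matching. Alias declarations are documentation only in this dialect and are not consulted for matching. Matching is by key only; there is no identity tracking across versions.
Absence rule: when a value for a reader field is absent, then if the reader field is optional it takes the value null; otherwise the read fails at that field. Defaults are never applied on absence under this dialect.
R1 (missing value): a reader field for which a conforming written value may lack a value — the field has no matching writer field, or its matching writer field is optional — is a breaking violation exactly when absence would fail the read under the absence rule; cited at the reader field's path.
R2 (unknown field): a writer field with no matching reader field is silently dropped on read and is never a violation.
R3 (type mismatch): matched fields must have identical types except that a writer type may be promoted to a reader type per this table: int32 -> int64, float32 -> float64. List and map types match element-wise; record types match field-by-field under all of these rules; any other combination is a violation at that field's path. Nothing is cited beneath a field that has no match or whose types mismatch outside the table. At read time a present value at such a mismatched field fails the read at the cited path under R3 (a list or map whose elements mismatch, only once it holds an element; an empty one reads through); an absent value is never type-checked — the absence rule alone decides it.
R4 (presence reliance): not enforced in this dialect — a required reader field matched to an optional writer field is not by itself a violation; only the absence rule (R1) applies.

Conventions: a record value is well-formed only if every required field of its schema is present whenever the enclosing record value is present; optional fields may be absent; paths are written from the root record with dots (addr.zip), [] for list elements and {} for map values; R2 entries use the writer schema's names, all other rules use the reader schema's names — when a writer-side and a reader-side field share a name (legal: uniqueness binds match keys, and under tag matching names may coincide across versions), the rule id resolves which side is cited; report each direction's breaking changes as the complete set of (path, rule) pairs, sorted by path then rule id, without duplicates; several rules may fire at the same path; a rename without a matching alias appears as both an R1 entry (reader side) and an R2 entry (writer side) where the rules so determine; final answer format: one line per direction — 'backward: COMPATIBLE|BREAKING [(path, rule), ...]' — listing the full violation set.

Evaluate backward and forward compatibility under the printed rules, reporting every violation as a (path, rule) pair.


backward: BREAKING [(retries, R3)]; forward: BREAKING [(quantity, R1), (retries, R3)]

in Session below, arrows point writer -> reader
backward for Session (reader v2, writer v1):
  contact <- contact (Audit -> Audit, writer required)
  seq <- seq (int32 -> int32, writer required)
  retries <- retries (int64 -> float64, writer optional)
  blob <- blob (bytes -> bytes, writer required)
  active <- active (bool -> bool, writer optional)
  leftover writer field: quantity
  contact.street <- contact.street (string -> string, writer optional)
  contact.age <- contact.age (int64 -> int64, writer required)
  contact.id <- contact.id (int32 -> int32, writer required)
  contact.owner <- contact.owner (string -> string, writer required)
  R3 fires at retries
  => backward verdict for Session: BREAKING, 1 violation(s)
forward for Session (reader v1, writer v2):
  contact <- contact (Audit -> Audit, writer required)
  seq <- seq (int32 -> int32, writer required)
  quantity has no writer counterpart
  retries <- retries (float64 -> int64, writer optional)
  blob <- blob (bytes -> bytes, writer required)
  active <- active (bool -> bool, writer optional)
  contact.street <- contact.street (string -> string, writer optional)
  contact.age <- contact.age (int64 -> int64, writer required)
  contact.id <- contact.id (int32 -> int32, writer required)
  contact.owner <- contact.owner (string -> string, writer required)
  R1 fires at quantity
  R3 fires at retries
  => forward verdict for Session: BREAKING, 2 violation(s)


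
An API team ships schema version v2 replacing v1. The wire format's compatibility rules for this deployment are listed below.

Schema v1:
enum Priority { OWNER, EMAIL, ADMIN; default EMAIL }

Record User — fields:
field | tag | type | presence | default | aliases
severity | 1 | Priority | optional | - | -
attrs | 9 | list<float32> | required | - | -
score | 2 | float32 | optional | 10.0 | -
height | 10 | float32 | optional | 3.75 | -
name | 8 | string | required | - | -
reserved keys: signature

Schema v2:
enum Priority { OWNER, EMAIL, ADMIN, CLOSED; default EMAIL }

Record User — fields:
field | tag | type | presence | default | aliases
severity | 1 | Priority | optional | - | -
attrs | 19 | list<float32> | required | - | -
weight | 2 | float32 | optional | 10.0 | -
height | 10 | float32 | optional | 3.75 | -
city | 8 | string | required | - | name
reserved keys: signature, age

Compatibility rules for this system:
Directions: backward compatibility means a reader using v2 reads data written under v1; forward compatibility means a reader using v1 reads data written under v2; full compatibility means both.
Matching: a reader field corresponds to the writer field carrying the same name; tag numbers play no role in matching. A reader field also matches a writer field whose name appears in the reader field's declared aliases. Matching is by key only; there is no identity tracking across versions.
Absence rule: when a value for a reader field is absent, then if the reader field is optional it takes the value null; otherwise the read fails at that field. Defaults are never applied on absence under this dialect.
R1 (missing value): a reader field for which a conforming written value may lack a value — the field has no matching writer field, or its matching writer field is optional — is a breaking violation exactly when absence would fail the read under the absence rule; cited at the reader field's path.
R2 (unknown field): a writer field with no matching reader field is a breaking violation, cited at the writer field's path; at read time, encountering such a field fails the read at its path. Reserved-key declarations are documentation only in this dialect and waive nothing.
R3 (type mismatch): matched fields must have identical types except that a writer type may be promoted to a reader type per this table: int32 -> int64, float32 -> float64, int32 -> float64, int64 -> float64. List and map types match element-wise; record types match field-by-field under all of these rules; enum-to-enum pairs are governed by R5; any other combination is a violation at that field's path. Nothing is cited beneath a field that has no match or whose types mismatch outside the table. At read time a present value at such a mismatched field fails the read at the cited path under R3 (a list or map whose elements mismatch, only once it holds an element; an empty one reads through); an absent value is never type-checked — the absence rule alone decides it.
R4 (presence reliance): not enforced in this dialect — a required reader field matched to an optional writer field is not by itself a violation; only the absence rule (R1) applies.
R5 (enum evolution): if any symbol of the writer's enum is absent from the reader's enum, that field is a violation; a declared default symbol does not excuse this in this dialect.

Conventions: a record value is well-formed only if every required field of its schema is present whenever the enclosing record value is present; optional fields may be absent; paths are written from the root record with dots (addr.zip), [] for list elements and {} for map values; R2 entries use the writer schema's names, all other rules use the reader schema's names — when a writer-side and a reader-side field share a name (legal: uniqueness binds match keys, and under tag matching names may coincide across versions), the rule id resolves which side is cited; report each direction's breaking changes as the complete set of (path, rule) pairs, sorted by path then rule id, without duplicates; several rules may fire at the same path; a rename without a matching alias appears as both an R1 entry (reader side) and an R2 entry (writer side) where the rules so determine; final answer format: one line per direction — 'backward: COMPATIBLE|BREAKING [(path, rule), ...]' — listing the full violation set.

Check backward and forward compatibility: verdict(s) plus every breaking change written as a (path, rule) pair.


in User below, arrows point writer -> reader
checking backward for User: reader v2 against writer v1:
  writer optional, Priority -> Priority: reader severity maps from writer severity
  writer required, list<float32> -> list<float32>: reader attrs maps from writer attrs
  weight: no writer-side match
  writer optional, float32 -> float32: reader height maps from writer height
  writer required, string -> string: reader city maps from writer name
  writer field score has no reader counterpart
  breaking: (score, R2)
  backward on User therefore BREAKING (1)
checking forward for User: reader v1 against writer v2:
  writer optional, Priority -> Priority: reader severity maps from writer severity
  writer required, list<float32> -> list<float32>: reader attrs maps from writer attrs
  score: no writer-side match
  writer optional, float32 -> float32: reader height maps from writer height
  name: no writer-side match
  writer field weight has no reader counterpart
  writer field city has no reader counterpart
  breaking: (city, R2)
  breaking: (name, R1)
  breaking: (severity, R5)
  breaking: (weight, R2)
  forward on User therefore BREAKING (4)

backward: BREAKING [(score, R2)]; forward: BREAKING [(city, R2), (name, R1), (severity, R5), (weight, R2)]


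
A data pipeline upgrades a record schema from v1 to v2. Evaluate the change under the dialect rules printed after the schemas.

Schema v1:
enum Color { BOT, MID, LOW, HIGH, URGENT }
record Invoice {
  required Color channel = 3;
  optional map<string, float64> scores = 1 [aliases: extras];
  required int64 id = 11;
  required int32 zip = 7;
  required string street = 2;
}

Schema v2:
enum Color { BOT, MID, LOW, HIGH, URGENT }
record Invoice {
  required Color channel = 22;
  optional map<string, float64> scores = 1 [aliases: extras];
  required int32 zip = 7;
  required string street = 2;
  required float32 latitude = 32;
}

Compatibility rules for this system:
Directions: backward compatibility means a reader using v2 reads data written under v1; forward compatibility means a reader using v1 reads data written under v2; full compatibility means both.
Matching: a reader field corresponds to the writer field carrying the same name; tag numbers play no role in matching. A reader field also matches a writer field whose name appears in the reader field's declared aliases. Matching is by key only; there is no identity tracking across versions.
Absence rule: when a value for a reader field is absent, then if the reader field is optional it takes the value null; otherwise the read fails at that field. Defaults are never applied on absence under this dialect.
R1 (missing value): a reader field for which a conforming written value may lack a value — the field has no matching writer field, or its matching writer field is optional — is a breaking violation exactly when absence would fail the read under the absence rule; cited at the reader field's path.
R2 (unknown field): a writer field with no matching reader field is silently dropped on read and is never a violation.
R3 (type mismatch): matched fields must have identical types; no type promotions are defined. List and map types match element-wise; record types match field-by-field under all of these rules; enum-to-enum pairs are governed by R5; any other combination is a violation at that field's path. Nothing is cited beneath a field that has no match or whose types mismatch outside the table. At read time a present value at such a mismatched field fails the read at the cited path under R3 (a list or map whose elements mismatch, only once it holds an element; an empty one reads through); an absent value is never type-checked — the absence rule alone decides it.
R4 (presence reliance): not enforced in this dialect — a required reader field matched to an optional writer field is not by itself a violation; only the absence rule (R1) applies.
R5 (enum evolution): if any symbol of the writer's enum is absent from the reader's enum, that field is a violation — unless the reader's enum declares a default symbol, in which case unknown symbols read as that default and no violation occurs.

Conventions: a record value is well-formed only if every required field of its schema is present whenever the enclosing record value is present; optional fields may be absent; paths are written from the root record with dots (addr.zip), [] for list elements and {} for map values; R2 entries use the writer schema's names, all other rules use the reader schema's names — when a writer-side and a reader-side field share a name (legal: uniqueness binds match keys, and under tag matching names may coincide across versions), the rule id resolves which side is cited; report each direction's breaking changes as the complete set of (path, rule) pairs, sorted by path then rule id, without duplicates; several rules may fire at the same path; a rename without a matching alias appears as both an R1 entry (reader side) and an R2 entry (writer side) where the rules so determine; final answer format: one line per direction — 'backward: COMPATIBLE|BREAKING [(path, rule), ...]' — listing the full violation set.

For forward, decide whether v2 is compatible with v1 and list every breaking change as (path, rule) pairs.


forward: BREAKING [(id, R1)]

each type pair in Invoice: writer, then reader
forward for Invoice (reader v1, writer v2):
  Color -> Color, writer required: channel aligns to channel
  map<string, float64> -> map<string, float64>, writer optional: scores aligns to scores
  no writer field matches reader id
  int32 -> int32, writer required: zip aligns to zip
  string -> string, writer required: street aligns to street
  writer latitude: unknown to reader
  violation R1 at id
  forward on Invoice therefore BREAKING (1)
the rest of the Invoice diff is inert for this question:
  field channel in record Invoice: tag 3 changed to 22 -> fires no rule on Invoice, leaving the asked answer as it is
  added field latitude to record Invoice: required float32, tag 32 (in v2 it sits last) -> affects backward compatibility only, which is not asked
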